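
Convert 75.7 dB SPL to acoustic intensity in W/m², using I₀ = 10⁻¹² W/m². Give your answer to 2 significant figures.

3.7e-05 W/m²

I = I₀·10^(L/10) = 10⁻¹² × 10^(75.7/10) = 10^(-4.430).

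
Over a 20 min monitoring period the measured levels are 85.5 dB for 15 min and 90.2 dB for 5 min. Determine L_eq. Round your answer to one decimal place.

87.2 dB

L_eq = 10·log₁₀[(1/T)·Σ tᵢ·10^(Lᵢ/10)] with T = 20 min.
Σ tᵢ·10^(Lᵢ/10) = 15·10^(85.5/10) + 5·10^(90.2/10) = 1.056e+10.
L_eq = 10·log₁₀(1.056e+10/20) = 87.23 dB.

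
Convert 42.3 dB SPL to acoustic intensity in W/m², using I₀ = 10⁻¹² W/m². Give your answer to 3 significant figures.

I/I₀ = 10^(42.3/10) = 1.698e+04, so I = 1.698e+04 × 10⁻¹² W/m².

1.70e-08 W/m²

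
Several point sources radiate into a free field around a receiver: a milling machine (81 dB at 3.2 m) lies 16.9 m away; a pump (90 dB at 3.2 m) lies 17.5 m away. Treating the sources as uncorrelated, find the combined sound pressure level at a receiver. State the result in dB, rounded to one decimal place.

First find each source's level at the receiver (point-source: −20·log₁₀(r/r_ref)), then combine on an intensity basis.
milling machine: 81 − 20·log₁₀(16.9/3.2) = 81 − 14.45 = 66.55 dB.
pump: 90 − 20·log₁₀(17.5/3.2) = 90 − 14.76 = 75.24 dB.
Σ 10^(L/10) = 3.795e+07 → L_total = 10·log₁₀(3.795e+07) = 75.79 dB.

75.8 dB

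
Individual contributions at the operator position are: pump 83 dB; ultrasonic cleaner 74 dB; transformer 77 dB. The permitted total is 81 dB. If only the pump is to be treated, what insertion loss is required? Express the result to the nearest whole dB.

6 dB

Everything except the pump sums to 10^(74/10) + 10^(77/10) = 7.524e+07 in linear terms, 78.76 dB.
To meet 81 dB overall, the treated pump may contribute at most 10^(81/10) − 7.524e+07 = 5.065e+07, i.e. 77.05 dB.
So the pump must be reduced from 83 to 77.05 dB: IL = 5.95 dB.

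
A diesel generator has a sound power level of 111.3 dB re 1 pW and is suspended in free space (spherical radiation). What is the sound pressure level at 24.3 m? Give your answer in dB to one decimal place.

72.6 dB

L_p = L_w − 10·log₁₀(4π·r²) with r = 24.3 m.
4π·r² = 7420 m², 10·log₁₀ of that is 38.704 dB.
L_p = 111.3 − 38.704 = 72.60 dB.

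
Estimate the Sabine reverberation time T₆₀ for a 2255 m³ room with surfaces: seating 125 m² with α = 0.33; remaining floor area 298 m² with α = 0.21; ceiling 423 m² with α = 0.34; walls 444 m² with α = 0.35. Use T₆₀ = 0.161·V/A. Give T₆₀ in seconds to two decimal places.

0.90 s

Summing Sᵢαᵢ: 125·0.33 + 298·0.21 + 423·0.34 + 444·0.35 = 403.05 m².
T₆₀ = 0.161 × 2255 / 403.05 = 0.901 s.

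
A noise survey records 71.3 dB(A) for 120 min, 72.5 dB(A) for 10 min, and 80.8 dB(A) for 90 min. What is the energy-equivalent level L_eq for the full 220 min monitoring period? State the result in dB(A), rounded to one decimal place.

77.6 dB(A)

L_eq = 10·log₁₀[(1/T)·Σ tᵢ·10^(Lᵢ/10)] with T = 220 min.
Σ tᵢ·10^(Lᵢ/10) = 120·10^(71.3/10) + 10·10^(72.5/10) + 90·10^(80.8/10) = 1.262e+10.
L_eq = 10·log₁₀(1.262e+10/220) = 77.59 dB(A).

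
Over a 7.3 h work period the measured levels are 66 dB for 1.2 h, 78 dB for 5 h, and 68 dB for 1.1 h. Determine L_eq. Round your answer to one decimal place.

76.5 dB

L_eq = 10·log₁₀[(1/T)·Σ tᵢ·10^(Lᵢ/10)] with T = 7.3 h.
Σ tᵢ·10^(Lᵢ/10) = 1.2·10^(66/10) + 5·10^(78/10) + 1.1·10^(68/10) = 3.272e+08.
L_eq = 10·log₁₀(3.272e+08/7.3) = 76.51 dB.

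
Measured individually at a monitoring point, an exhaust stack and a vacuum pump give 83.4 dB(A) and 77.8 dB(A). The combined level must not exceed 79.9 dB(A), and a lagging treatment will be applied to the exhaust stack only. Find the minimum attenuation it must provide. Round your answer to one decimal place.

7.7 dB

The untreated sources together contribute 10^(77.8/10) = 6.026e+07, i.e. 77.80 dB(A).
To meet 79.9 dB(A) overall, the treated exhaust stack may contribute at most 10^(79.9/10) − 6.026e+07 = 3.747e+07, i.e. 75.74 dB(A).
Required insertion loss = 83.4 − 75.74 = 7.66 dB.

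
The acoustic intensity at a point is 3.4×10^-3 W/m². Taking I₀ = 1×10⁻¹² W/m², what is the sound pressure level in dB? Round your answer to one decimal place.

I/I₀ = 3.4×10^-3/10⁻¹² = 3.4×10^9, and L = 10·log₁₀(I/I₀).
L = 10·(0.5315 + 9) = 95.31 dB.

95.3 dB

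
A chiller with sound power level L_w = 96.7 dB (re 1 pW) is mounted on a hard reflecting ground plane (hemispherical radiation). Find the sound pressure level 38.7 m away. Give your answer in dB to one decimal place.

57.0 dB

L_p = L_w − 10·log₁₀(2π·r²) with r = 38.7 m.
2π·r² = 9410 m², 10·log₁₀ of that is 39.736 dB.
L_p = 96.7 − 39.736 = 56.96 dB.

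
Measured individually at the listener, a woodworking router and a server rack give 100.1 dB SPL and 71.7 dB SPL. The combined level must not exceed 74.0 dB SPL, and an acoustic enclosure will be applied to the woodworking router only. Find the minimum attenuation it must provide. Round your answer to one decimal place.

30.0 dB

The untreated sources together contribute 10^(71.7/10) = 1.479e+07, i.e. 71.70 dB SPL.
To meet 74.0 dB SPL overall, the treated woodworking router may contribute at most 10^(74.0/10) − 1.479e+07 = 1.033e+07, i.e. 70.14 dB SPL.
So the woodworking router must be reduced from 100.1 to 70.14 dB SPL: IL = 29.96 dB.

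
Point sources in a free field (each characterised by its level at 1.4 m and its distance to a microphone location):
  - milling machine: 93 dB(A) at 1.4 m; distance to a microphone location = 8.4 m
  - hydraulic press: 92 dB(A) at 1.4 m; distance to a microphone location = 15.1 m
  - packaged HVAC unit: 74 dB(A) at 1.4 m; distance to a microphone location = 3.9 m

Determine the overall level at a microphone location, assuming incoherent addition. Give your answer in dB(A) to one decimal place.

78.6 dB(A)

Apply inverse-square spreading to bring every level to the receiver, then sum 10^(L/10).
milling machine: 93 − 20·log₁₀(8.4/1.4) = 93 − 15.56 = 77.44 dB(A).
hydraulic press: 92 − 20·log₁₀(15.1/1.4) = 92 − 20.66 = 71.34 dB(A).
packaged HVAC unit: 74 − 20·log₁₀(3.9/1.4) = 74 − 8.90 = 65.10 dB(A).
Σ 10^(L/10) = 7.228e+07 → L_total = 10·log₁₀(7.228e+07) = 78.59 dB(A).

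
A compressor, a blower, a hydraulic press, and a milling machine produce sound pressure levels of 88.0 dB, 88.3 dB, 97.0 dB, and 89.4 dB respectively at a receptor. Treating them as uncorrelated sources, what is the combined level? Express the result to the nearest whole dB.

99 dB

For uncorrelated sources the intensities add, so convert each level to linear form, sum, and take 10·log₁₀ of the total.
Σ 10^(L/10) = 10^(88.0/10) + 10^(88.3/10) + 10^(97.0/10) + 10^(89.4/10) = 7.190e+09.
L_total = 10·log₁₀(7.190e+09) = 98.57 dB.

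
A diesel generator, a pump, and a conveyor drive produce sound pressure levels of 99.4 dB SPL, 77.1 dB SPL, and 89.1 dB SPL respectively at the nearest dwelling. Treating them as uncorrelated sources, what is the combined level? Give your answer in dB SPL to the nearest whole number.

100 dB SPL

Incoherent sources combine by intensity addition: L_total = 10·log₁₀(Σ 10^(L_i/10)).
Σ 10^(L/10) = 10^(99.4/10) + 10^(77.1/10) + 10^(89.1/10) = 9.574e+09.
L_total = 10·log₁₀(9.574e+09) = 99.81 dB SPL.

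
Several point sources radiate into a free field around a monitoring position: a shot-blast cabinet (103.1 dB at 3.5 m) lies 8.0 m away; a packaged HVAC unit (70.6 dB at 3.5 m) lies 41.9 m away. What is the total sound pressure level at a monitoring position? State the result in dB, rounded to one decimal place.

95.9 dB

First find each source's level at the receiver (point-source: −20·log₁₀(r/r_ref)), then combine on an intensity basis.
shot-blast cabinet: 103.1 − 20·log₁₀(8.0/3.5) = 103.1 − 7.18 = 95.92 dB.
packaged HVAC unit: 70.6 − 20·log₁₀(41.9/3.5) = 70.6 − 21.56 = 49.04 dB.
Σ 10^(L/10) = 3.908e+09 → L_total = 10·log₁₀(3.908e+09) = 95.92 dB.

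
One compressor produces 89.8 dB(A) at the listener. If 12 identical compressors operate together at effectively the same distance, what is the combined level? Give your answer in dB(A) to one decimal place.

100.6 dB(A)

With 12 equal, uncorrelated contributions the intensity is 12× that of one unit, giving a rise of 10·log₁₀ 12.
L_total = 89.8 + 10·log₁₀(12) = 89.8 + 10.792 = 100.59 dB(A).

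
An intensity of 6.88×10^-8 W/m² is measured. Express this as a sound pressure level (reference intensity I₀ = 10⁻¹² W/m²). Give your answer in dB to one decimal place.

Dividing by I₀ shifts the exponent by 12: I/I₀ = 6.88×10^4.
L = 10·(0.8376 + 4) = 48.38 dB.

48.4 dB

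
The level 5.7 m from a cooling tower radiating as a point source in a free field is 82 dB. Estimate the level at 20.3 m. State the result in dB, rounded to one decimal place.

71.0 dB

Point-source attenuation: ΔL = 20·log₁₀(r₂/r₁) = 20·log₁₀(20.3/5.7) = 11.032 dB.
L₂ = 82 − 20·log₁₀(20.3/5.7) = 82 − 11.032 = 70.97 dB.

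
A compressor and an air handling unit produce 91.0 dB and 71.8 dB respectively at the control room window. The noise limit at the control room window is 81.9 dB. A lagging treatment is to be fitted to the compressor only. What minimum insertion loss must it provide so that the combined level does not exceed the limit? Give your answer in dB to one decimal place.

9.5 dB

Fixed contribution from the other source: Σ 10^(L/10) = 10^(71.8/10) = 1.514e+07 (71.80 dB).
To meet 81.9 dB overall, the treated compressor may contribute at most 10^(81.9/10) − 1.514e+07 = 1.397e+08, i.e. 81.45 dB.
So the compressor must be reduced from 91.0 to 81.45 dB: IL = 9.55 dB.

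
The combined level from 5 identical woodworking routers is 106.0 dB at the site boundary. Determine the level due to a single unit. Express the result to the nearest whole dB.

For N identical incoherent sources L_total = L₁ + 10·log₁₀ N, so L₁ = 106.0 − 10·log₁₀(5) = 106.0 − 6.990.

99 dB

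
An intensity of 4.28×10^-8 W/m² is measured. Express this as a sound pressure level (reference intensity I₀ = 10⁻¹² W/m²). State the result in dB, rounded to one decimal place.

I/I₀ = 4.28×10^-8/10⁻¹² = 4.28×10^4, and L = 10·log₁₀(I/I₀).
L = 10·(0.6314 + 4) = 46.31 dB.

46.3 dB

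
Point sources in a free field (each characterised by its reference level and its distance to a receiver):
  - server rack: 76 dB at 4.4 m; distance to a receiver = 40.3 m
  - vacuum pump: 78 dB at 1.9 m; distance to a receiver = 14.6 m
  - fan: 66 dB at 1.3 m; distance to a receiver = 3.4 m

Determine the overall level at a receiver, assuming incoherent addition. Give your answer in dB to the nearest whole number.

Propagate each source to the receiver with L = L_ref − 20·log₁₀(r/r_ref), then add intensities.
server rack: 76 − 20·log₁₀(40.3/4.4) = 76 − 19.24 = 56.76 dB.
vacuum pump: 78 − 20·log₁₀(14.6/1.9) = 78 − 17.71 = 60.29 dB.
fan: 66 − 20·log₁₀(3.4/1.3) = 66 − 8.35 = 57.65 dB.
Σ 10^(L/10) = 2.125e+06 → L_total = 10·log₁₀(2.125e+06) = 63.27 dB.

63 dB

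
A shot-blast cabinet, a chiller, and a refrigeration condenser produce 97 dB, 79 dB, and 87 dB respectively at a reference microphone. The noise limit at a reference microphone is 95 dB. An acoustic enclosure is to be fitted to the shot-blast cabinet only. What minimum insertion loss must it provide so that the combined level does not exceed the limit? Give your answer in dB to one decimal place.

The untreated sources together contribute 10^(79/10) + 10^(87/10) = 5.806e+08, i.e. 87.64 dB.
To meet 95 dB overall, the treated shot-blast cabinet may contribute at most 10^(95/10) − 5.806e+08 = 2.582e+09, i.e. 94.12 dB.
So the shot-blast cabinet must be reduced from 97 to 94.12 dB: IL = 2.88 dB.

2.9 dB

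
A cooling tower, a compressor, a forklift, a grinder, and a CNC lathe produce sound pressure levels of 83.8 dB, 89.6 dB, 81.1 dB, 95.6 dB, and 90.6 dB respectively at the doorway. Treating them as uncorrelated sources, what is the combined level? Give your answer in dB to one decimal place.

For uncorrelated sources the intensities add, so convert each level to linear form, sum, and take 10·log₁₀ of the total.
Σ 10^(L/10) = 10^(83.8/10) + 10^(89.6/10) + 10^(81.1/10) + 10^(95.6/10) + 10^(90.6/10) = 6.060e+09.
L_total = 10·log₁₀(6.060e+09) = 97.82 dB.

97.8 dB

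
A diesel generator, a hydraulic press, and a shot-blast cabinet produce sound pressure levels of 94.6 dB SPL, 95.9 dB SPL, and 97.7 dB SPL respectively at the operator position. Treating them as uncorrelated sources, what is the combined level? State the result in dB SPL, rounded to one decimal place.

101.0 dB SPL

Incoherent sources combine by intensity addition: L_total = 10·log₁₀(Σ 10^(L_i/10)).
Σ 10^(L/10) = 10^(94.6/10) + 10^(95.9/10) + 10^(97.7/10) = 1.266e+10.
L_total = 10·log₁₀(1.266e+10) = 101.03 dB SPL.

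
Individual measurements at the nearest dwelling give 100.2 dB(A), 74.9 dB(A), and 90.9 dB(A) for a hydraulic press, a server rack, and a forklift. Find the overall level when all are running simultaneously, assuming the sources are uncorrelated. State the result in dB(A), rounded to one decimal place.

For uncorrelated sources the intensities add, so convert each level to linear form, sum, and take 10·log₁₀ of the total.
Σ 10^(L/10) = 10^(100.2/10) + 10^(74.9/10) + 10^(90.9/10) = 1.173e+10.
L_total = 10·log₁₀(1.173e+10) = 100.69 dB(A).

100.7 dB(A)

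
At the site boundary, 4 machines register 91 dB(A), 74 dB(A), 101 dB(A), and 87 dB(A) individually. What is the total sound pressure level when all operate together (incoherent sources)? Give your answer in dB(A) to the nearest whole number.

Incoherent sources combine by intensity addition: L_total = 10·log₁₀(Σ 10^(L_i/10)).
Σ 10^(L/10) = 10^(91/10) + 10^(74/10) + 10^(101/10) + 10^(87/10) = 1.437e+10.
L_total = 10·log₁₀(1.437e+10) = 101.58 dB(A).

102 dB(A)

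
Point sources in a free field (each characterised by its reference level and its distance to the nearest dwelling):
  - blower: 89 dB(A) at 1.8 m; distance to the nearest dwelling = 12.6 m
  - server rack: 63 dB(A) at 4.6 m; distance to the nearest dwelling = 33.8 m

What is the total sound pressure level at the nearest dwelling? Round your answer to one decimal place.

Propagate each source to the receiver with L = L_ref − 20·log₁₀(r/r_ref), then add intensities.
blower: 89 − 20·log₁₀(12.6/1.8) = 89 − 16.90 = 72.10 dB(A).
server rack: 63 − 20·log₁₀(33.8/4.6) = 63 − 17.32 = 45.68 dB(A).
Σ 10^(L/10) = 1.625e+07 → L_total = 10·log₁₀(1.625e+07) = 72.11 dB(A).

72.1 dB(A)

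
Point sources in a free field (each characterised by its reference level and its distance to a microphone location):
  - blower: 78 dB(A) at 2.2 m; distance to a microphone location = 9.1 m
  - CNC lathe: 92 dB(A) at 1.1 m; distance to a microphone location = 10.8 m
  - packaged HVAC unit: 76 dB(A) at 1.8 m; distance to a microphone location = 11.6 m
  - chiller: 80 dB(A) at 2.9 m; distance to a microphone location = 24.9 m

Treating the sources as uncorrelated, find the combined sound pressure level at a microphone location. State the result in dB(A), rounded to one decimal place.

Propagate each source to the receiver with L = L_ref − 20·log₁₀(r/r_ref), then add intensities.
blower: 78 − 20·log₁₀(9.1/2.2) = 78 − 12.33 = 65.67 dB(A).
CNC lathe: 92 − 20·log₁₀(10.8/1.1) = 92 − 19.84 = 72.16 dB(A).
packaged HVAC unit: 76 − 20·log₁₀(11.6/1.8) = 76 − 16.18 = 59.82 dB(A).
chiller: 80 − 20·log₁₀(24.9/2.9) = 80 − 18.68 = 61.32 dB(A).
Σ 10^(L/10) = 2.244e+07 → L_total = 10·log₁₀(2.244e+07) = 73.51 dB(A).

73.5 dB(A)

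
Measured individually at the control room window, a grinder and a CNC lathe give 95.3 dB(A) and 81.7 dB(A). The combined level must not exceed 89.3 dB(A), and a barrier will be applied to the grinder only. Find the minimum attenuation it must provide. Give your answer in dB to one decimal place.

6.8 dB

Fixed contribution from the other source: Σ 10^(L/10) = 10^(81.7/10) = 1.479e+08 (81.70 dB(A)).
The limit corresponds to 10^(89.3/10) = 8.511e+08; subtracting the fixed part leaves 7.032e+08 for the grinder, i.e. 88.47 dB(A).
So the grinder must be reduced from 95.3 to 88.47 dB(A): IL = 6.83 dB.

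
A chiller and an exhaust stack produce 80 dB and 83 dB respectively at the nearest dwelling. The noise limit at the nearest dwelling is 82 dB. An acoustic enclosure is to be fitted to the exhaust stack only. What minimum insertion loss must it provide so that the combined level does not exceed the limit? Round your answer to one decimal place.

Fixed contribution from the other source: Σ 10^(L/10) = 10^(80/10) = 1.000e+08 (80.00 dB).
To meet 82 dB overall, the treated exhaust stack may contribute at most 10^(82/10) − 1.000e+08 = 5.849e+07, i.e. 77.67 dB.
So the exhaust stack must be reduced from 83 to 77.67 dB: IL = 5.33 dB.

5.3 dB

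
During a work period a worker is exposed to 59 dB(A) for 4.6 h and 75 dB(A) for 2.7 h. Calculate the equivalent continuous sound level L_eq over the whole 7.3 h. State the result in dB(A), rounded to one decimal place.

70.9 dB(A)

The energy average is taken in the linear domain: L_eq = 10·log₁₀[(Σ tᵢ·10^(Lᵢ/10))/T], T = 7.3 h.
Σ tᵢ·10^(Lᵢ/10) = 4.6·10^(59/10) + 2.7·10^(75/10) = 8.904e+07.
L_eq = 10·log₁₀(8.904e+07/7.3) = 70.86 dB(A).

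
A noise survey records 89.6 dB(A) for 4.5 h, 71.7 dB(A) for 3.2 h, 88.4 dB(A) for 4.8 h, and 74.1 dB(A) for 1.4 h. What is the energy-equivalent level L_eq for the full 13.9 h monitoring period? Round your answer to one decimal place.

87.3 dB(A)

The energy average is taken in the linear domain: L_eq = 10·log₁₀[(Σ tᵢ·10^(Lᵢ/10))/T], T = 13.9 h.
Σ tᵢ·10^(Lᵢ/10) = 4.5·10^(89.6/10) + 3.2·10^(71.7/10) + 4.8·10^(88.4/10) + 1.4·10^(74.1/10) = 7.508e+09.
L_eq = 10·log₁₀(7.508e+09/13.9) = 87.33 dB(A).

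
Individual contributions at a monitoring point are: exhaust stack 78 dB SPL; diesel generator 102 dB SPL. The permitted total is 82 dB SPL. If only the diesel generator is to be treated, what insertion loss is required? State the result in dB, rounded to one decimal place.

The untreated sources together contribute 10^(78/10) = 6.310e+07, i.e. 78.00 dB SPL.
The limit corresponds to 10^(82/10) = 1.585e+08; subtracting the fixed part leaves 9.539e+07 for the diesel generator, i.e. 79.80 dB SPL.
So the diesel generator must be reduced from 102 to 79.80 dB SPL: IL = 22.20 dB.

22.2 dB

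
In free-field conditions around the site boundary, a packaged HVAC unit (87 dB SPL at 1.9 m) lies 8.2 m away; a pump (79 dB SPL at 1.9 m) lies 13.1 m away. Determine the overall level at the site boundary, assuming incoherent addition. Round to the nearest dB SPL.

Propagate each source to the receiver with L = L_ref − 20·log₁₀(r/r_ref), then add intensities.
packaged HVAC unit: 87 − 20·log₁₀(8.2/1.9) = 87 − 12.70 = 74.30 dB SPL.
pump: 79 − 20·log₁₀(13.1/1.9) = 79 − 16.77 = 62.23 dB SPL.
Σ 10^(L/10) = 2.858e+07 → L_total = 10·log₁₀(2.858e+07) = 74.56 dB SPL.

75 dB SPL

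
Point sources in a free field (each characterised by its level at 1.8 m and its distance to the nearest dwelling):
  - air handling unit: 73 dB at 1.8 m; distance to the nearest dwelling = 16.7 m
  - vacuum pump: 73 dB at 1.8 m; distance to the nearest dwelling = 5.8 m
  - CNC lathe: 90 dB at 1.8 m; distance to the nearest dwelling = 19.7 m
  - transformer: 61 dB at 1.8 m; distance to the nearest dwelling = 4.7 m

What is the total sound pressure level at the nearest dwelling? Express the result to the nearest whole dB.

Apply inverse-square spreading to bring every level to the receiver, then sum 10^(L/10).
air handling unit: 73 − 20·log₁₀(16.7/1.8) = 73 − 19.35 = 53.65 dB.
vacuum pump: 73 − 20·log₁₀(5.8/1.8) = 73 − 10.16 = 62.84 dB.
CNC lathe: 90 − 20·log₁₀(19.7/1.8) = 90 − 20.78 = 69.22 dB.
transformer: 61 − 20·log₁₀(4.7/1.8) = 61 − 8.34 = 52.66 dB.
Σ 10^(L/10) = 1.069e+07 → L_total = 10·log₁₀(1.069e+07) = 70.29 dB.

70 dB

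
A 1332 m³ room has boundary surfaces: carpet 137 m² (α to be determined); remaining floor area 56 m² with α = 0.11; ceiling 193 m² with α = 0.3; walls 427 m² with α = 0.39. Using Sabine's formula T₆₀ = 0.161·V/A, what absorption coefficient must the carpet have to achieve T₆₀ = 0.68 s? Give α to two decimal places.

From T₆₀ = 0.161·V/A, the target T₆₀ = 0.68 s needs A = 0.161·1332/0.68 = 315.37 m².
Absorption from the other surfaces = 56·0.11 + 193·0.3 + 427·0.39 = 230.59 m², so the carpet must supply 84.78 m² over 137 m².
α = 84.78/137 = 0.619.

0.62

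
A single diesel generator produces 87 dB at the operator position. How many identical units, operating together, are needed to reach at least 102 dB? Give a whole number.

N identical sources give L₁ + 10·log₁₀ N, so require 10·log₁₀ N ≥ 102 − 87 = 15.0 dB.
N ≥ 10^(15.0/10) = 31.623, so N = 32.

32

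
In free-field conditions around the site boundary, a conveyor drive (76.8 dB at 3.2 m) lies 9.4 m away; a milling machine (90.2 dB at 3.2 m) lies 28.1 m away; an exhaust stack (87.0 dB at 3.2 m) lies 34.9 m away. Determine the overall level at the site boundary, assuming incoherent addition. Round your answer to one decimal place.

First find each source's level at the receiver (point-source: −20·log₁₀(r/r_ref)), then combine on an intensity basis.
conveyor drive: 76.8 − 20·log₁₀(9.4/3.2) = 76.8 − 9.36 = 67.44 dB.
milling machine: 90.2 − 20·log₁₀(28.1/3.2) = 90.2 − 18.87 = 71.33 dB.
exhaust stack: 87.0 − 20·log₁₀(34.9/3.2) = 87.0 − 20.75 = 66.25 dB.
Σ 10^(L/10) = 2.334e+07 → L_total = 10·log₁₀(2.334e+07) = 73.68 dB.

73.7 dB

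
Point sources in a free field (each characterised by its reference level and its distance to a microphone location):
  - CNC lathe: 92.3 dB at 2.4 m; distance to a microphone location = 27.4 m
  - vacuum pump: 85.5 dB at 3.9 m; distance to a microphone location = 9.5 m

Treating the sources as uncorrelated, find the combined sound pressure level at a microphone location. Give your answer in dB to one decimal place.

Apply inverse-square spreading to bring every level to the receiver, then sum 10^(L/10).
CNC lathe: 92.3 − 20·log₁₀(27.4/2.4) = 92.3 − 21.15 = 71.15 dB.
vacuum pump: 85.5 − 20·log₁₀(9.5/3.9) = 85.5 − 7.73 = 77.77 dB.
Σ 10^(L/10) = 7.283e+07 → L_total = 10·log₁₀(7.283e+07) = 78.62 dB.

78.6 dB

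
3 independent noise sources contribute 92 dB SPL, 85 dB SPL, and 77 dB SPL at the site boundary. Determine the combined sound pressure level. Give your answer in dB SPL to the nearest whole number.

93 dB SPL

For uncorrelated sources the intensities add, so convert each level to linear form, sum, and take 10·log₁₀ of the total.
Σ 10^(L/10) = 10^(92/10) + 10^(85/10) + 10^(77/10) = 1.951e+09.
L_total = 10·log₁₀(1.951e+09) = 92.90 dB SPL.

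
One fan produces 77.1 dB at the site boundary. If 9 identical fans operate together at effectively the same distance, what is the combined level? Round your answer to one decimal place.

86.6 dB

With 9 equal, uncorrelated contributions the intensity is 9× that of one unit, giving a rise of 10·log₁₀ 9.
L_total = 77.1 + 10·log₁₀(9) = 77.1 + 9.542 = 86.64 dB.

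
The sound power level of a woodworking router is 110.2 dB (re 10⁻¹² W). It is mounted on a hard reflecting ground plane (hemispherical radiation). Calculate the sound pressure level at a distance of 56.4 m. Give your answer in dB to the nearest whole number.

The power spreads over a hemisphere of area 2π·r², so L_p = L_w − 10·log₁₀(2π·r²).
2π·r² = 1.999e+04 m², 10·log₁₀ of that is 43.007 dB.
L_p = 110.2 − 43.007 = 67.19 dB.

67 dB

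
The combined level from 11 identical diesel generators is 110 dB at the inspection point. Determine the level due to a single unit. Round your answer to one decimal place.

For N identical incoherent sources L_total = L₁ + 10·log₁₀ N, so L₁ = 110 − 10·log₁₀(11) = 110 − 10.414.

99.6 dB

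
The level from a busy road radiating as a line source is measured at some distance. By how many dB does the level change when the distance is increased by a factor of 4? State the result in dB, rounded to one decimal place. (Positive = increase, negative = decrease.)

-6.0 dB

Line-source spreading: ΔL = −10·log₁₀(r₂/r₁).
ΔL = −10·log₁₀(4) = -6.02 dB.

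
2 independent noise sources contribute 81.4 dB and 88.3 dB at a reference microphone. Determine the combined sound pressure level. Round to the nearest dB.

89 dB

Incoherent sources combine by intensity addition: L_total = 10·log₁₀(Σ 10^(L_i/10)).
Σ 10^(L/10) = 10^(81.4/10) + 10^(88.3/10) = 8.141e+08.
L_total = 10·log₁₀(8.141e+08) = 89.11 dB.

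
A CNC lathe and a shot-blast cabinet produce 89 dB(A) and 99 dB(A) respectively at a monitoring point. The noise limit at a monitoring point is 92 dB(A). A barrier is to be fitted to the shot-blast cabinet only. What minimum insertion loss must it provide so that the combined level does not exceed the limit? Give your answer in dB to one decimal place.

10.0 dB

Everything except the shot-blast cabinet sums to 10^(89/10) = 7.943e+08 in linear terms, 89.00 dB(A).
To meet 92 dB(A) overall, the treated shot-blast cabinet may contribute at most 10^(92/10) − 7.943e+08 = 7.906e+08, i.e. 88.98 dB(A).
Required insertion loss = 99 − 88.98 = 10.02 dB.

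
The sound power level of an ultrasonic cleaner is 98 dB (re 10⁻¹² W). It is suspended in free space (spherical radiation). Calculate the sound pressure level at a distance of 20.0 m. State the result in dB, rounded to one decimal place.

The power spreads over a sphere of area 4π·r², so L_p = L_w − 10·log₁₀(4π·r²).
4π·r² = 5027 m², 10·log₁₀ of that is 37.013 dB.
L_p = 98 − 37.013 = 60.99 dB.

61.0 dB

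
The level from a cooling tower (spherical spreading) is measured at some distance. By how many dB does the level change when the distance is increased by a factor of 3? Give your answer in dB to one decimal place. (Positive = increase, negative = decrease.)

With spherical spreading the level changes by −20·log₁₀(r₂/r₁).
ΔL = −20·log₁₀(3) = -9.54 dB.

-9.5 dB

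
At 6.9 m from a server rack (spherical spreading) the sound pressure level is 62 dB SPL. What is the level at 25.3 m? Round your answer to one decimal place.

Spherical spreading from a point source gives a 20·log₁₀(r₂/r₁) drop.
L₂ = 62 − 20·log₁₀(25.3/6.9) = 62 − 11.285 = 50.71 dB SPL.

50.7 dB SPL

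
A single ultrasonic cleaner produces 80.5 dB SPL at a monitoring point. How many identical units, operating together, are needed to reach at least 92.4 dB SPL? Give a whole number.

The shortfall is 92.4 − 80.5 = 11.9 dB, and N units add 10·log₁₀ N, so need 10·log₁₀ N ≥ 11.9.
N ≥ 10^(11.9/10) = 15.488, so N = 16.

16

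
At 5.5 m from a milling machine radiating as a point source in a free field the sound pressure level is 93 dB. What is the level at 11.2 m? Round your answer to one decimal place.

86.8 dB

For a point source, L₂ = L₁ − 20·log₁₀(r₂/r₁).
L₂ = 93 − 20·log₁₀(11.2/5.5) = 93 − 6.177 = 86.82 dB.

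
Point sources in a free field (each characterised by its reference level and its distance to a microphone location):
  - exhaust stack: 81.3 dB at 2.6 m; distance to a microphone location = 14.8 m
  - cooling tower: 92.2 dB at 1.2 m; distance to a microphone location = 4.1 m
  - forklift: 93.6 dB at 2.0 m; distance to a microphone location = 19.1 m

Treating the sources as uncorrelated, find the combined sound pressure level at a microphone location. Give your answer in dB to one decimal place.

82.3 dB

First find each source's level at the receiver (point-source: −20·log₁₀(r/r_ref)), then combine on an intensity basis.
exhaust stack: 81.3 − 20·log₁₀(14.8/2.6) = 81.3 − 15.11 = 66.19 dB.
cooling tower: 92.2 − 20·log₁₀(4.1/1.2) = 92.2 − 10.67 = 81.53 dB.
forklift: 93.6 − 20·log₁₀(19.1/2.0) = 93.6 − 19.60 = 74.00 dB.
Σ 10^(L/10) = 1.714e+08 → L_total = 10·log₁₀(1.714e+08) = 82.34 dB.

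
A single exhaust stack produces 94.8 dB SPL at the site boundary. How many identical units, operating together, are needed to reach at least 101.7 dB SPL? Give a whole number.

Need L₁ + 10·log₁₀ N ≥ 101.7, i.e. log₁₀ N ≥ 0.69.
N ≥ 10^(6.9/10) = 4.898, so N = 5.

5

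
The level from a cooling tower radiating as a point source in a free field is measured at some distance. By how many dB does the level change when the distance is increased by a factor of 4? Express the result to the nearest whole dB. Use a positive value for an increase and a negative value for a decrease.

-12 dB

A point source loses 6 dB per doubling of distance; generally ΔL = −20·log₁₀(r₂/r₁).
ΔL = −20·log₁₀(4) = -12.04 dB.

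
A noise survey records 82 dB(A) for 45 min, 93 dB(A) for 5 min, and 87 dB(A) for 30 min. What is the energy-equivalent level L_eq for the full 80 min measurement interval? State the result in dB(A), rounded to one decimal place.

The energy average is taken in the linear domain: L_eq = 10·log₁₀[(Σ tᵢ·10^(Lᵢ/10))/T], T = 80 min.
Σ tᵢ·10^(Lᵢ/10) = 45·10^(82/10) + 5·10^(93/10) + 30·10^(87/10) = 3.214e+10.
L_eq = 10·log₁₀(3.214e+10/80) = 86.04 dB(A).

86.0 dB(A)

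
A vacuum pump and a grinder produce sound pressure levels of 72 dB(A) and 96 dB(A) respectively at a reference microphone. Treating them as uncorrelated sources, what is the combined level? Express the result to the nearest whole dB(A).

For uncorrelated sources the intensities add, so convert each level to linear form, sum, and take 10·log₁₀ of the total.
Σ 10^(L/10) = 10^(72/10) + 10^(96/10) = 3.997e+09.
L_total = 10·log₁₀(3.997e+09) = 96.02 dB(A).

96 dB(A)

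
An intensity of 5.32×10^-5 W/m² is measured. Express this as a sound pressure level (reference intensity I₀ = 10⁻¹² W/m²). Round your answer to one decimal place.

77.3 dB

L = 10·log₁₀(I/I₀) = 10·log₁₀(5.32×10^-5/10⁻¹²) = 10·log₁₀(5.32×10^7).
L = 10·(0.7259 + 7) = 77.26 dB.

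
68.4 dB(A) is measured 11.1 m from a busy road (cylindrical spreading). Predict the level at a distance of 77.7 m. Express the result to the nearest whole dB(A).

Cylindrical spreading from a line source gives a 10·log₁₀(r₂/r₁) drop.
L₂ = 68.4 − 10·log₁₀(77.7/11.1) = 68.4 − 8.451 = 59.95 dB(A).

60 dB(A)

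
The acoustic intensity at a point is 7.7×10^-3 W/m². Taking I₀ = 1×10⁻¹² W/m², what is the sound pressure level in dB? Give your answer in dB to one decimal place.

Dividing by I₀ shifts the exponent by 12: I/I₀ = 7.7×10^9.
L = 10·(0.8865 + 9) = 98.86 dB.

98.9 dB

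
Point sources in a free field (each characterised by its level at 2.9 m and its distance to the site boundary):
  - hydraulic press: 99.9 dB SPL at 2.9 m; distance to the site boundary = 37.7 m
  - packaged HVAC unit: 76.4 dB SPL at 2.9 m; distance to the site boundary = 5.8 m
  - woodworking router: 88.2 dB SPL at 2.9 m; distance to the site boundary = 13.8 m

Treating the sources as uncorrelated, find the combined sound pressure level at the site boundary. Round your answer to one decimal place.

First find each source's level at the receiver (point-source: −20·log₁₀(r/r_ref)), then combine on an intensity basis.
hydraulic press: 99.9 − 20·log₁₀(37.7/2.9) = 99.9 − 22.28 = 77.62 dB SPL.
packaged HVAC unit: 76.4 − 20·log₁₀(5.8/2.9) = 76.4 − 6.02 = 70.38 dB SPL.
woodworking router: 88.2 − 20·log₁₀(13.8/2.9) = 88.2 − 13.55 = 74.65 dB SPL.
Σ 10^(L/10) = 9.791e+07 → L_total = 10·log₁₀(9.791e+07) = 79.91 dB SPL.

79.9 dB SPL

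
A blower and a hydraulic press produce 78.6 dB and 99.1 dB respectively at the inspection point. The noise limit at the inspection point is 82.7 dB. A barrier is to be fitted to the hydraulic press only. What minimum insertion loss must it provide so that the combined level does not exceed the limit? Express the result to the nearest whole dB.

19 dB

Everything except the hydraulic press sums to 10^(78.6/10) = 7.244e+07 in linear terms, 78.60 dB.
To meet 82.7 dB overall, the treated hydraulic press may contribute at most 10^(82.7/10) − 7.244e+07 = 1.138e+08, i.e. 80.56 dB.
Required insertion loss = 99.1 − 80.56 = 18.54 dB.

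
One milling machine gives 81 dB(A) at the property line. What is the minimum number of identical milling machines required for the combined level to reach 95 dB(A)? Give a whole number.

Need L₁ + 10·log₁₀ N ≥ 95, i.e. log₁₀ N ≥ 1.40.
N ≥ 10^(14.0/10) = 25.119, so N = 26.

26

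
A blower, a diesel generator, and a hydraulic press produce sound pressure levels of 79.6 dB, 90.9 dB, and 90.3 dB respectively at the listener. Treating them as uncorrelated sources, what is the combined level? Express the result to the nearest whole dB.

Incoherent sources combine by intensity addition: L_total = 10·log₁₀(Σ 10^(L_i/10)).
Σ 10^(L/10) = 10^(79.6/10) + 10^(90.9/10) + 10^(90.3/10) = 2.393e+09.
L_total = 10·log₁₀(2.393e+09) = 93.79 dB.

94 dB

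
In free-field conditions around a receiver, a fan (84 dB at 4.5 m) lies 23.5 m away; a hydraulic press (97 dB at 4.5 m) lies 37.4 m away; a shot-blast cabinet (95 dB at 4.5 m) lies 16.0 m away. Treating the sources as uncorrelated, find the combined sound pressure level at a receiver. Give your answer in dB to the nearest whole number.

First find each source's level at the receiver (point-source: −20·log₁₀(r/r_ref)), then combine on an intensity basis.
fan: 84 − 20·log₁₀(23.5/4.5) = 84 − 14.36 = 69.64 dB.
hydraulic press: 97 − 20·log₁₀(37.4/4.5) = 97 − 18.39 = 78.61 dB.
shot-blast cabinet: 95 − 20·log₁₀(16.0/4.5) = 95 − 11.02 = 83.98 dB.
Σ 10^(L/10) = 3.319e+08 → L_total = 10·log₁₀(3.319e+08) = 85.21 dB.

85 dB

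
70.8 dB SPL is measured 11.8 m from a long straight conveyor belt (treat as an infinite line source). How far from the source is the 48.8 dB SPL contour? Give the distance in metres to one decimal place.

1870.2 m

The 22.0 dB drop corresponds to a distance ratio of 10^(22.0/10) for a line source.
r₂ = 11.8·10^((70.8−48.8)/10) = 11.8·10^(22.0/10) = 1870.17 m.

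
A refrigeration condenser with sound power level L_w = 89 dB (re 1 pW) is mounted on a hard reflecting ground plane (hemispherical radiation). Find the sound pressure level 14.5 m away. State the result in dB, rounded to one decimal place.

Free-field hemispherical radiation: L_p = L_w − 10·log₁₀(2π·r²), r = 14.5 m.
2π·r² = 1321 m², 10·log₁₀ of that is 31.209 dB.
L_p = 89 − 31.209 = 57.79 dB.

57.8 dB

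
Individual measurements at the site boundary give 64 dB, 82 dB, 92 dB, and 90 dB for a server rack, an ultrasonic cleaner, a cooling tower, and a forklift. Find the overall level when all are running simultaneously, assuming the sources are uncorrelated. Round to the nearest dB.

94 dB

For uncorrelated sources the intensities add, so convert each level to linear form, sum, and take 10·log₁₀ of the total.
Σ 10^(L/10) = 10^(64/10) + 10^(82/10) + 10^(92/10) + 10^(90/10) = 2.746e+09.
L_total = 10·log₁₀(2.746e+09) = 94.39 dB.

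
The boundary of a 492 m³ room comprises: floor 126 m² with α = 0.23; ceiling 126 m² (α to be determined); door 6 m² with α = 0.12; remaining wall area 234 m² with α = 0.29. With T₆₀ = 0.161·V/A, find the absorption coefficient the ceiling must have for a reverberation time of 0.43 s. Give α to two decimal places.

0.69

Required total absorption A = 0.161·492/0.43 = 184.21 m².
Absorption from the other surfaces = 126·0.23 + 6·0.12 + 234·0.29 = 97.56 m², so the ceiling must supply 86.65 m² over 126 m².
α = 86.65/126 = 0.688.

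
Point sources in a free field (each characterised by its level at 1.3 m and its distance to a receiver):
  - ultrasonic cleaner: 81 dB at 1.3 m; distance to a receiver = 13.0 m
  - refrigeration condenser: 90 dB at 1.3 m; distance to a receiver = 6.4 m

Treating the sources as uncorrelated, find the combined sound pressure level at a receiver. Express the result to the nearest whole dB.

Apply inverse-square spreading to bring every level to the receiver, then sum 10^(L/10).
ultrasonic cleaner: 81 − 20·log₁₀(13.0/1.3) = 81 − 20.00 = 61.00 dB.
refrigeration condenser: 90 − 20·log₁₀(6.4/1.3) = 90 − 13.84 = 76.16 dB.
Σ 10^(L/10) = 4.252e+07 → L_total = 10·log₁₀(4.252e+07) = 76.29 dB.

76 dB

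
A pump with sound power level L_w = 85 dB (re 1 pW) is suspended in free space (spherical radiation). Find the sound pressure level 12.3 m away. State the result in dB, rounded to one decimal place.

Free-field spherical radiation: L_p = L_w − 10·log₁₀(4π·r²), r = 12.3 m.
4π·r² = 1901 m², 10·log₁₀ of that is 32.790 dB.
L_p = 85 − 32.790 = 52.21 dB.

52.2 dB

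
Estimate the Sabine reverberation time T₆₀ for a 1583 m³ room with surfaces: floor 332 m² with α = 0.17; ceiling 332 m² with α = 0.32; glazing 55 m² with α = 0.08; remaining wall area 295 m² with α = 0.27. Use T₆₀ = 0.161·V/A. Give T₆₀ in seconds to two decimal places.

Total absorption A = 332·0.17 + 332·0.32 + 55·0.08 + 295·0.27 = 246.73 m² sabins.
T₆₀ = 0.161 × 1583 / 246.73 = 1.033 s.

1.03 s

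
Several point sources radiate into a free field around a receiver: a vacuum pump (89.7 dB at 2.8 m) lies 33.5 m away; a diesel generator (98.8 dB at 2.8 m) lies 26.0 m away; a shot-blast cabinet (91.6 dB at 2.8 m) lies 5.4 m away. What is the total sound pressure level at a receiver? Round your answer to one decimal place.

86.8 dB

First find each source's level at the receiver (point-source: −20·log₁₀(r/r_ref)), then combine on an intensity basis.
vacuum pump: 89.7 − 20·log₁₀(33.5/2.8) = 89.7 − 21.56 = 68.14 dB.
diesel generator: 98.8 − 20·log₁₀(26.0/2.8) = 98.8 − 19.36 = 79.44 dB.
shot-blast cabinet: 91.6 − 20·log₁₀(5.4/2.8) = 91.6 − 5.70 = 85.90 dB.
Σ 10^(L/10) = 4.831e+08 → L_total = 10·log₁₀(4.831e+08) = 86.84 dB.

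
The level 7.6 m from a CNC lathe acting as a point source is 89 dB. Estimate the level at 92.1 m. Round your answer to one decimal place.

67.3 dB

Point-source attenuation: ΔL = 20·log₁₀(r₂/r₁) = 20·log₁₀(92.1/7.6) = 21.669 dB.
L₂ = 89 − 20·log₁₀(92.1/7.6) = 89 − 21.669 = 67.33 dB.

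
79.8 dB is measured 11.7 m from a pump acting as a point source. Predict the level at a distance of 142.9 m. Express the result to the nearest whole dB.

58 dB

Point-source attenuation: ΔL = 20·log₁₀(r₂/r₁) = 20·log₁₀(142.9/11.7) = 21.737 dB.
L₂ = 79.8 − 20·log₁₀(142.9/11.7) = 79.8 − 21.737 = 58.06 dB.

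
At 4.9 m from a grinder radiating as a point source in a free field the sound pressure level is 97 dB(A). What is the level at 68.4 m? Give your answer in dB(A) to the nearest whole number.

For a point source, L₂ = L₁ − 20·log₁₀(r₂/r₁).
L₂ = 97 − 20·log₁₀(68.4/4.9) = 97 − 22.897 = 74.10 dB(A).

74 dB(A)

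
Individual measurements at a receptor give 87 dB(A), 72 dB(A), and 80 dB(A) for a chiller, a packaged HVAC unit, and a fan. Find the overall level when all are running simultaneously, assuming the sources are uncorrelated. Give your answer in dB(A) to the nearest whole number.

88 dB(A)

For uncorrelated sources the intensities add, so convert each level to linear form, sum, and take 10·log₁₀ of the total.
Σ 10^(L/10) = 10^(87/10) + 10^(72/10) + 10^(80/10) = 6.170e+08.
L_total = 10·log₁₀(6.170e+08) = 87.90 dB(A).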